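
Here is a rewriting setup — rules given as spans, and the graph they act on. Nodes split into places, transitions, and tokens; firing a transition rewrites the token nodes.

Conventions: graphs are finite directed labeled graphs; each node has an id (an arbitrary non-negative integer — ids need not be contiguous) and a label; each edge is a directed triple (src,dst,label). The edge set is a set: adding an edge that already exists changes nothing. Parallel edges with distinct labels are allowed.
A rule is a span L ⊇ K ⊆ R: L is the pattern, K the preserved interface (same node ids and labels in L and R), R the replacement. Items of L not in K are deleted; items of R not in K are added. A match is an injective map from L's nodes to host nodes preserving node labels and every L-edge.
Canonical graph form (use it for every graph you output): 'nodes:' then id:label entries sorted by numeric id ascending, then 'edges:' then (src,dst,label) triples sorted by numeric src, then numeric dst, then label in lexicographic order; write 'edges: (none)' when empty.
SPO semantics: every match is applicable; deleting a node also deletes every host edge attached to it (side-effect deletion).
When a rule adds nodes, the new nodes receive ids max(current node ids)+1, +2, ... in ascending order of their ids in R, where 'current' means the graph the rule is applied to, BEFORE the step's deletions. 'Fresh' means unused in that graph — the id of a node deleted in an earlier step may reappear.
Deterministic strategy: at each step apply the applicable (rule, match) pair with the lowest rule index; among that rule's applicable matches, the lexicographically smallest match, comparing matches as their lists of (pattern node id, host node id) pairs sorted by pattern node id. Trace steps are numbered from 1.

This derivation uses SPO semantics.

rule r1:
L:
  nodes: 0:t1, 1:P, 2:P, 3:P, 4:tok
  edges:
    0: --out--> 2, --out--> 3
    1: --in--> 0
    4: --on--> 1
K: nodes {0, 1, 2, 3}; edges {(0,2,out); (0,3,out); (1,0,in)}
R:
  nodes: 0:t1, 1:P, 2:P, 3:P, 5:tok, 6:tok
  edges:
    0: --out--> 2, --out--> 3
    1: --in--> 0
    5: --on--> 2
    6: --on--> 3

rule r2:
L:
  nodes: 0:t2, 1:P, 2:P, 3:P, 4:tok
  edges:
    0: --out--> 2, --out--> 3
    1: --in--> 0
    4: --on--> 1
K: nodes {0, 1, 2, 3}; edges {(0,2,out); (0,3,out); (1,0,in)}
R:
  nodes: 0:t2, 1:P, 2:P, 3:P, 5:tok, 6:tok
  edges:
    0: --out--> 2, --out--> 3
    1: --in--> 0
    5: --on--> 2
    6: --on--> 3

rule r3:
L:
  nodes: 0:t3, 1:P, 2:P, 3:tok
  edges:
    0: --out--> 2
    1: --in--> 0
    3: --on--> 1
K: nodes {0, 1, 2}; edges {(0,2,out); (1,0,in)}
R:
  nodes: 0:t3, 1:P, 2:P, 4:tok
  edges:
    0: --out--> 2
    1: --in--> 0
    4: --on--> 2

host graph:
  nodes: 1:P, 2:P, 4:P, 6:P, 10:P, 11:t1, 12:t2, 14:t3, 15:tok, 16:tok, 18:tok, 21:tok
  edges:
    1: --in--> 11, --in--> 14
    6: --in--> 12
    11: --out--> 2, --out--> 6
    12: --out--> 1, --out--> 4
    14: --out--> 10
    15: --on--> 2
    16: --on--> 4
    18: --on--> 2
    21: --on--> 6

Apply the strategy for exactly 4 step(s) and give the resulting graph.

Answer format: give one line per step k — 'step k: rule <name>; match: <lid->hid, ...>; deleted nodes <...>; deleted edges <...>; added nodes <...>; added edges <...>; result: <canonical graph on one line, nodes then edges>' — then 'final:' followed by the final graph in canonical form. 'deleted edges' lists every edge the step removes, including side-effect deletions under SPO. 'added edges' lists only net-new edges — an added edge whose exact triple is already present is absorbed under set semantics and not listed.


step 1: rule r2; match: 0->12, 1->6, 2->1, 3->4, 4->21; deleted nodes 21; deleted edges (21,6,on); added nodes 22, 23; added edges (22,1,on); (23,4,on); result: nodes: 1:P, 2:P, 4:P, 6:P, 10:P, 11:t1, 12:t2, 14:t3, 15:tok, 16:tok, 18:tok, 22:tok, 23:tok edges: (1,11,in); (1,14,in); (6,12,in); (11,2,out); (11,6,out); (12,1,out); (12,4,out); (14,10,out); (15,2,on); (16,4,on); (18,2,on); (22,1,on); (23,4,on)
step 2: rule r1; match: 0->11, 1->1, 2->2, 3->6, 4->22; deleted nodes 22; deleted edges (22,1,on); added nodes 24, 25; added edges (24,2,on); (25,6,on); result: nodes: 1:P, 2:P, 4:P, 6:P, 10:P, 11:t1, 12:t2, 14:t3, 15:tok, 16:tok, 18:tok, 23:tok, 24:tok, 25:tok edges: (1,11,in); (1,14,in); (6,12,in); (11,2,out); (11,6,out); (12,1,out); (12,4,out); (14,10,out); (15,2,on); (16,4,on); (18,2,on); (23,4,on); (24,2,on); (25,6,on)
step 3: rule r2; match: 0->12, 1->6, 2->1, 3->4, 4->25; deleted nodes 25; deleted edges (25,6,on); added nodes 26, 27; added edges (26,1,on); (27,4,on); result: nodes: 1:P, 2:P, 4:P, 6:P, 10:P, 11:t1, 12:t2, 14:t3, 15:tok, 16:tok, 18:tok, 23:tok, 24:tok, 26:tok, 27:tok edges: (1,11,in); (1,14,in); (6,12,in); (11,2,out); (11,6,out); (12,1,out); (12,4,out); (14,10,out); (15,2,on); (16,4,on); (18,2,on); (23,4,on); (24,2,on); (26,1,on); (27,4,on)
step 4: rule r1; match: 0->11, 1->1, 2->2, 3->6, 4->26; deleted nodes 26; deleted edges (26,1,on); added nodes 28, 29; added edges (28,2,on); (29,6,on); result: nodes: 1:P, 2:P, 4:P, 6:P, 10:P, 11:t1, 12:t2, 14:t3, 15:tok, 16:tok, 18:tok, 23:tok, 24:tok, 27:tok, 28:tok, 29:tok edges: (1,11,in); (1,14,in); (6,12,in); (11,2,out); (11,6,out); (12,1,out); (12,4,out); (14,10,out); (15,2,on); (16,4,on); (18,2,on); (23,4,on); (24,2,on); (27,4,on); (28,2,on); (29,6,on)
final:
nodes: 1:P, 2:P, 4:P, 6:P, 10:P, 11:t1, 12:t2, 14:t3, 15:tok, 16:tok, 18:tok, 23:tok, 24:tok, 27:tok, 28:tok, 29:tok
edges: (1,11,in); (1,14,in); (6,12,in); (11,2,out); (11,6,out); (12,1,out); (12,4,out); (14,10,out); (15,2,on); (16,4,on); (18,2,on); (23,4,on); (24,2,on); (27,4,on); (28,2,on); (29,6,on)


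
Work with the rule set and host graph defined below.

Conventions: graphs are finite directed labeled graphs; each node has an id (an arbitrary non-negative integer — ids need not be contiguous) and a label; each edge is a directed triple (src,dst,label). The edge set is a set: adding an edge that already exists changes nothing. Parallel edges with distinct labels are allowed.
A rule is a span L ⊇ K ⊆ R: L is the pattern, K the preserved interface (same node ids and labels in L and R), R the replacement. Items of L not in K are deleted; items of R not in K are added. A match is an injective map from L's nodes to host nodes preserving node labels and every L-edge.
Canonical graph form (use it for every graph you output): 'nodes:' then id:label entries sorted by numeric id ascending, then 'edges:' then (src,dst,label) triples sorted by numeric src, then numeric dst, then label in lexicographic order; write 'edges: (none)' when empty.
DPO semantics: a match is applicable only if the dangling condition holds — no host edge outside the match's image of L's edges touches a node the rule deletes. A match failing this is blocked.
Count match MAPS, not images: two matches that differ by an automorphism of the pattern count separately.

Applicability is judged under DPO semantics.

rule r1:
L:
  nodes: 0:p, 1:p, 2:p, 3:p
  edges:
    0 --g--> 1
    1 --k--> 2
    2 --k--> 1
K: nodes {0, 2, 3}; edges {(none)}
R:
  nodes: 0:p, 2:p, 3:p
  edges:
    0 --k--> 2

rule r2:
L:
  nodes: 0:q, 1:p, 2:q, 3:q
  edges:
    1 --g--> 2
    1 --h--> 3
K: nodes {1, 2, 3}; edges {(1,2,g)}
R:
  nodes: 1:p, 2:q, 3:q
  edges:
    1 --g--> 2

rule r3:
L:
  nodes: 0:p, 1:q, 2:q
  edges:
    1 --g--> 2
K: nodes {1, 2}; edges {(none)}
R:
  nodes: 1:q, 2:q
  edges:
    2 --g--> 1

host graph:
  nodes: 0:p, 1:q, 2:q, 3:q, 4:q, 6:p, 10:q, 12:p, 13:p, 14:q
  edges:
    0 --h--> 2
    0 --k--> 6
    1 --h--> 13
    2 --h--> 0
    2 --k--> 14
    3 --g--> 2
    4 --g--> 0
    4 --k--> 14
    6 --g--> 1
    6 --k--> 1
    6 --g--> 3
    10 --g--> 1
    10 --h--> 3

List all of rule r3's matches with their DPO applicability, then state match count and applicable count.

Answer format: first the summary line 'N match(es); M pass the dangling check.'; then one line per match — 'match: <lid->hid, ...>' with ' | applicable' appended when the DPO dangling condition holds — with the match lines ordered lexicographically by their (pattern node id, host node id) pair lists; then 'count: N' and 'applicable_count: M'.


8 match(es); 2 pass the dangling check.
match: 0->0, 1->3, 2->2
match: 0->0, 1->10, 2->1
match: 0->6, 1->3, 2->2
match: 0->6, 1->10, 2->1
match: 0->12, 1->3, 2->2 | applicable
match: 0->12, 1->10, 2->1 | applicable
match: 0->13, 1->3, 2->2
match: 0->13, 1->10, 2->1
count: 8
applicable_count: 2


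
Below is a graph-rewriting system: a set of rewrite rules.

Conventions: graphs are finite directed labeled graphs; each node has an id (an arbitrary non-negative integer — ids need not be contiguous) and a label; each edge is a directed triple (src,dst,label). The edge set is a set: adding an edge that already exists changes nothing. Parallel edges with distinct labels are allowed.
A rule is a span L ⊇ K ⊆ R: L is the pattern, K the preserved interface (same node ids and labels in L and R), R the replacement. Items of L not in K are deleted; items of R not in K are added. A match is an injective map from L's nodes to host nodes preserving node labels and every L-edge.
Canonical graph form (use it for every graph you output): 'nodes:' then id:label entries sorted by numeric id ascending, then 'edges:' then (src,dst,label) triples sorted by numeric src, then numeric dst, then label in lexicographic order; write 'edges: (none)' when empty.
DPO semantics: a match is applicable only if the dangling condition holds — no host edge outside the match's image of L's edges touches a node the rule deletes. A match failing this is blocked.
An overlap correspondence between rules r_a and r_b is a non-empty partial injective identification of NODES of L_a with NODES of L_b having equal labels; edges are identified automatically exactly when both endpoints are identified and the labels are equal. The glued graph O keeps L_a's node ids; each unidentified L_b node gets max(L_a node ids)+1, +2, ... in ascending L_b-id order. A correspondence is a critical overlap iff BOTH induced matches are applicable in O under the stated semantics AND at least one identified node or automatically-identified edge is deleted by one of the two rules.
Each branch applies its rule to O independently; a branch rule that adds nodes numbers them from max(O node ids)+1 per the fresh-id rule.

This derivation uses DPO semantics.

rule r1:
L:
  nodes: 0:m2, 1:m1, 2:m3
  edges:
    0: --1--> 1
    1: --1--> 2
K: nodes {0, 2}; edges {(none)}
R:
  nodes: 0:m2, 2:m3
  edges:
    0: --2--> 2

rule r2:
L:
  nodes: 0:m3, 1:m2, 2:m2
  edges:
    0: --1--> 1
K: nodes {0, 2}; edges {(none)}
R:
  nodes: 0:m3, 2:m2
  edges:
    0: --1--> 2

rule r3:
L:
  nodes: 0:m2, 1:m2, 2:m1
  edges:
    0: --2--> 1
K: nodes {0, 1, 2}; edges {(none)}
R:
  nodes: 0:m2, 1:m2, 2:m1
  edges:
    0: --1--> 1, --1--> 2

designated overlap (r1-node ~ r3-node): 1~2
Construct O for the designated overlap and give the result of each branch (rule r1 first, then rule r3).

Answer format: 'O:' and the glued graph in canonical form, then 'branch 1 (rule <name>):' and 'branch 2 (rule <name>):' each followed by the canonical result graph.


O:
nodes: 0:m2, 1:m1, 2:m3, 3:m2, 4:m2
edges: (0,1,1); (1,2,1); (3,4,2)
branch 1 (rule r1):
nodes: 0:m2, 2:m3, 3:m2, 4:m2
edges: (0,2,2); (3,4,2)
branch 2 (rule r3):
nodes: 0:m2, 1:m1, 2:m3, 3:m2, 4:m2
edges: (0,1,1); (1,2,1); (3,1,1); (3,4,1)


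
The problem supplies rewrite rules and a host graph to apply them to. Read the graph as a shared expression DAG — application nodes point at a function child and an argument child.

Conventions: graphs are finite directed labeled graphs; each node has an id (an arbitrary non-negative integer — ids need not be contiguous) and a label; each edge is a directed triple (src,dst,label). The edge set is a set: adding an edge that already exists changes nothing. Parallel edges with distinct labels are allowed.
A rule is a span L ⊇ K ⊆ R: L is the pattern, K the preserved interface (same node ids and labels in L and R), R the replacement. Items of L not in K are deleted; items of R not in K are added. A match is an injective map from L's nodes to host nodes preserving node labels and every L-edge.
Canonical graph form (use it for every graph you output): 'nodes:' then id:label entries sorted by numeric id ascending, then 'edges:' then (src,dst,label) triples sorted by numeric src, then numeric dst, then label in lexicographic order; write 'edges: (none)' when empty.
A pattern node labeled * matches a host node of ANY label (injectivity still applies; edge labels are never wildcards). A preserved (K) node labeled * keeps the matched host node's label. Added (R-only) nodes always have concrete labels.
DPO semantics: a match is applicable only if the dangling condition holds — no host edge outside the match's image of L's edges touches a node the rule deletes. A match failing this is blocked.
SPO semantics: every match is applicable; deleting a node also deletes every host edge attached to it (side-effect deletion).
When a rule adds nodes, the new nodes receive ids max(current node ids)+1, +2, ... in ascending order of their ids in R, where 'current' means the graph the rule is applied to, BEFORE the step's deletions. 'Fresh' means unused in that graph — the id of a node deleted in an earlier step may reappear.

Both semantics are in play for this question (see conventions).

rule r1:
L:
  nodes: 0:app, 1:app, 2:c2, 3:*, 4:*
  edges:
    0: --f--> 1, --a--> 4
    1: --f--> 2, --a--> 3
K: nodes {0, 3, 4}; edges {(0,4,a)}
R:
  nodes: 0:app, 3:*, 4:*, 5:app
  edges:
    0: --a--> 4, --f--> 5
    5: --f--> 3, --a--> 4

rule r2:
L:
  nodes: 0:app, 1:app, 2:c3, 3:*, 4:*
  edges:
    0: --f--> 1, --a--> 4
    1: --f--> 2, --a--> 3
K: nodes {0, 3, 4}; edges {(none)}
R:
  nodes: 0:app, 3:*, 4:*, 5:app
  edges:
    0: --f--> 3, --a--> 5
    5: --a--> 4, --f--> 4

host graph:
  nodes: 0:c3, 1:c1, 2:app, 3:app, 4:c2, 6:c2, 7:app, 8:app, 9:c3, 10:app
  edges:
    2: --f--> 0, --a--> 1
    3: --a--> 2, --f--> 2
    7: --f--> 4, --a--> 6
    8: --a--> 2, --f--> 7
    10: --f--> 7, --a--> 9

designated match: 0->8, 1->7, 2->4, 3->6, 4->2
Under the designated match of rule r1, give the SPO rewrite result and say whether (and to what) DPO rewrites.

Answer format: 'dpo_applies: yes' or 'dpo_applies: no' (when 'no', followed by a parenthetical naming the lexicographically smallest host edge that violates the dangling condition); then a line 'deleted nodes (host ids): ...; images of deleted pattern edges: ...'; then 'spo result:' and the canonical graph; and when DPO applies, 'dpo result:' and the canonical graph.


dpo_applies: no
(the rule deletes node 7, which keeps host edge (10,7,f) outside the match image — the dangling condition fails, DPO blocks; SPO proceeds and side-deletes such edges)
deleted nodes (host ids): 4, 7; images of deleted pattern edges: (7,4,f); (7,6,a); (8,7,f)
spo result:
nodes: 0:c3, 1:c1, 2:app, 3:app, 6:c2, 8:app, 9:c3, 10:app, 11:app
edges: (2,0,f); (2,1,a); (3,2,a); (3,2,f); (8,2,a); (8,11,f); (10,9,a); (11,2,a); (11,6,f)


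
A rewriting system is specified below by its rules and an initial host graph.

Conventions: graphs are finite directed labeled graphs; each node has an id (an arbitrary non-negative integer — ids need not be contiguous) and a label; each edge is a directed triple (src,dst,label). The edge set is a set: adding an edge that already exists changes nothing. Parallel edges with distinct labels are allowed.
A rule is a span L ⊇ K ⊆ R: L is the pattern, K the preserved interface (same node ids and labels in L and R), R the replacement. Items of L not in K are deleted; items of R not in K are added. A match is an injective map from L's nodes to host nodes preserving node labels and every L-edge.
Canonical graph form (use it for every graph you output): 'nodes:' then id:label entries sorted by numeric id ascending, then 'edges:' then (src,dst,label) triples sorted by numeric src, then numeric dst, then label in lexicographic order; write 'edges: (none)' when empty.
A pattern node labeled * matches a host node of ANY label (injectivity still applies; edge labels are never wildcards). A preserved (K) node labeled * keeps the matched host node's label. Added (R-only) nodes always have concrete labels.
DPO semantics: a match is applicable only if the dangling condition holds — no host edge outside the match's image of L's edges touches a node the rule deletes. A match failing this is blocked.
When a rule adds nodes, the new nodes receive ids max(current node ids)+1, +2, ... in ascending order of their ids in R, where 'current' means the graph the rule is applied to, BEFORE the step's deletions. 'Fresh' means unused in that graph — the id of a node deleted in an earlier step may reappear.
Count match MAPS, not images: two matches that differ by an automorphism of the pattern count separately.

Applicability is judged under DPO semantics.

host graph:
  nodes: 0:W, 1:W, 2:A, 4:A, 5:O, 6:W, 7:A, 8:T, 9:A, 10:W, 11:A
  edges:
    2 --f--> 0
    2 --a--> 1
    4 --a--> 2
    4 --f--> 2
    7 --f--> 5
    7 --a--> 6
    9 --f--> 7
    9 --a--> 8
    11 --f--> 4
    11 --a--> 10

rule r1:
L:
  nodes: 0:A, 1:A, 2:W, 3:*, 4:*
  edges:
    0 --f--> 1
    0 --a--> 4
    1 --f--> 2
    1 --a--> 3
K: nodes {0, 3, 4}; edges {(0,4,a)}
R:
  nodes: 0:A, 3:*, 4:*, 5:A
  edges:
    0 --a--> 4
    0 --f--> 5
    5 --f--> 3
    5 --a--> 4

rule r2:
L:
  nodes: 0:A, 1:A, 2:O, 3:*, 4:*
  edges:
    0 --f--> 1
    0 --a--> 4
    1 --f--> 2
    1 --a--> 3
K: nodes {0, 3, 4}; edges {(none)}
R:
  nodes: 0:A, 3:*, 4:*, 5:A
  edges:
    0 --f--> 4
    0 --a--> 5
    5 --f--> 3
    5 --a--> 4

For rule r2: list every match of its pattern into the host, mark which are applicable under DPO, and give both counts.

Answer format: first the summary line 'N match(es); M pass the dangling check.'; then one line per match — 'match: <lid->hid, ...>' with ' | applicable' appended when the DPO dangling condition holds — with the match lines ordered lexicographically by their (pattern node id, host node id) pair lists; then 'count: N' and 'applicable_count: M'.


1 match(es); 1 pass the dangling check.
match: 0->9, 1->7, 2->5, 3->6, 4->8 | applicable
count: 1
applicable_count: 1


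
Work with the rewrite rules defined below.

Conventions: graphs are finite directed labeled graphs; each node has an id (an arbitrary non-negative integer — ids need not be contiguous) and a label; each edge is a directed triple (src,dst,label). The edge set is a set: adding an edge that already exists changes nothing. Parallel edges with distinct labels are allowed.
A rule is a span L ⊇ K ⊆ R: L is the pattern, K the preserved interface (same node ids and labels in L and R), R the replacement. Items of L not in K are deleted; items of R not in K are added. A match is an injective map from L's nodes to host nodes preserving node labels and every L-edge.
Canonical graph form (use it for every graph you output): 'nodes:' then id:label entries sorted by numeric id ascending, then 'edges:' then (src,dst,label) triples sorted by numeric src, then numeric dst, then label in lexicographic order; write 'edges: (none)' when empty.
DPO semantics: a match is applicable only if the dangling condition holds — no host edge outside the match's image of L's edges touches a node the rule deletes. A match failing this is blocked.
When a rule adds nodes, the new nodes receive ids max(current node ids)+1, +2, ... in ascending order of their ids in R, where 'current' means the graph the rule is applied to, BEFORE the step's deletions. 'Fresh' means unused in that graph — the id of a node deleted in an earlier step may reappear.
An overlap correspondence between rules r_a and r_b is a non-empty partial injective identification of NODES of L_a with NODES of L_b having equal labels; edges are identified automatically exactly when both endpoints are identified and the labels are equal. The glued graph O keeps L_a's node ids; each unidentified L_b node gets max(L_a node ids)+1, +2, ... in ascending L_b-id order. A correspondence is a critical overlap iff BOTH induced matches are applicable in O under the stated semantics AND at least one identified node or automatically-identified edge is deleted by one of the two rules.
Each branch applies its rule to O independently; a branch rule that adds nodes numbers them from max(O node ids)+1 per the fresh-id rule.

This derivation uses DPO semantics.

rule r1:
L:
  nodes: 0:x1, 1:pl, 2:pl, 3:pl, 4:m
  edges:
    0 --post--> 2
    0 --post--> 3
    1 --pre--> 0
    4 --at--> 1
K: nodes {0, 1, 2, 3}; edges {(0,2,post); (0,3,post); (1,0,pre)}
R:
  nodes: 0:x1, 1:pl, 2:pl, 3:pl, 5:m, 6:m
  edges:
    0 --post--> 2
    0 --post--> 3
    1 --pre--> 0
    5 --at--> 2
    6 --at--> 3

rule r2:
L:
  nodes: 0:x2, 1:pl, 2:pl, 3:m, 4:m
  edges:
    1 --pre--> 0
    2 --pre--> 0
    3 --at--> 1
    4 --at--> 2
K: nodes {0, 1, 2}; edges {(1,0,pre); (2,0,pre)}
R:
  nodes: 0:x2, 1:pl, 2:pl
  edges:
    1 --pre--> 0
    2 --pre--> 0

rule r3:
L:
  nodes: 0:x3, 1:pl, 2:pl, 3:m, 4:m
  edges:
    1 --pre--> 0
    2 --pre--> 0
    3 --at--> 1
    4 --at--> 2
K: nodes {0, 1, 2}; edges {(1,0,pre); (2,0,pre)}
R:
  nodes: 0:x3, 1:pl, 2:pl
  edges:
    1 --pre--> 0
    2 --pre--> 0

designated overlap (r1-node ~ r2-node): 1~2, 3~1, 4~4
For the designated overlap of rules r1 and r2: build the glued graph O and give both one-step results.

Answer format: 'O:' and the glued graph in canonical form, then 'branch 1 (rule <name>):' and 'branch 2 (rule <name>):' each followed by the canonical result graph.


O:
nodes: 0:x1, 1:pl, 2:pl, 3:pl, 4:m, 5:x2, 6:m
edges: (0,2,post); (0,3,post); (1,0,pre); (1,5,pre); (3,5,pre); (4,1,at); (6,3,at)
branch 1 (rule r1):
nodes: 0:x1, 1:pl, 2:pl, 3:pl, 5:x2, 6:m, 7:m, 8:m
edges: (0,2,post); (0,3,post); (1,0,pre); (1,5,pre); (3,5,pre); (6,3,at); (7,2,at); (8,3,at)
branch 2 (rule r2):
nodes: 0:x1, 1:pl, 2:pl, 3:pl, 5:x2
edges: (0,2,post); (0,3,post); (1,0,pre); (1,5,pre); (3,5,pre)


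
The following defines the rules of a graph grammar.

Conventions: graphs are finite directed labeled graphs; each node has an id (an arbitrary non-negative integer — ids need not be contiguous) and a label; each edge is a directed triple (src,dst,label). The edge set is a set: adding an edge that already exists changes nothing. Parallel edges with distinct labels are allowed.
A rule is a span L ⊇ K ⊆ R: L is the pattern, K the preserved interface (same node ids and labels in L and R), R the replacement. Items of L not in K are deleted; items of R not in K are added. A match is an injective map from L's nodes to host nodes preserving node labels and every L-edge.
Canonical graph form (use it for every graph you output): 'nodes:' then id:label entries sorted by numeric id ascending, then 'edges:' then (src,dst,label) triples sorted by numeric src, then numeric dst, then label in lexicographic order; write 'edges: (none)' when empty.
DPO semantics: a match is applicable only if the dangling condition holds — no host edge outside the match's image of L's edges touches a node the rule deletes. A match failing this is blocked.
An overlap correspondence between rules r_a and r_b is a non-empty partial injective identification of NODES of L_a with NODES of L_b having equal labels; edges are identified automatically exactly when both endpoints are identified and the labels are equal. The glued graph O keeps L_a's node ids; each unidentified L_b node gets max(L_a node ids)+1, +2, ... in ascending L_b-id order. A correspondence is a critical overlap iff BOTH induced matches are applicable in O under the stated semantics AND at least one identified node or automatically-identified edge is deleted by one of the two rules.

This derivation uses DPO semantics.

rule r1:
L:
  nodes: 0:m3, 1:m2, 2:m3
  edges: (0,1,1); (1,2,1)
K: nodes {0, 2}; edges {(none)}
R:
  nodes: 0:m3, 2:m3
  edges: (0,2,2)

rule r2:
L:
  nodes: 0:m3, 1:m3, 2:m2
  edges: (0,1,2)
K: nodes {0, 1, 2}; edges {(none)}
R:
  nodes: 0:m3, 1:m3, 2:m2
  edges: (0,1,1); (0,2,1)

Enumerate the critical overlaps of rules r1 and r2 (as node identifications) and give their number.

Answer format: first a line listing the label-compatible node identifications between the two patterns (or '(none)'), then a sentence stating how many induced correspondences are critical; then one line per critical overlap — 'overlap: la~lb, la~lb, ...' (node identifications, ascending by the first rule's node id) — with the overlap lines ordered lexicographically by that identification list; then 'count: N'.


label-compatible node identifications between L(r1) and L(r2): 0~0, 0~1, 1~2, 2~0, 2~1
7 of the induced correspondences are critical overlaps of r1 and r2.
overlap: 0~0, 1~2
overlap: 0~0, 1~2, 2~1
overlap: 0~1, 1~2
overlap: 0~1, 1~2, 2~0
overlap: 1~2
overlap: 1~2, 2~0
overlap: 1~2, 2~1
count: 7


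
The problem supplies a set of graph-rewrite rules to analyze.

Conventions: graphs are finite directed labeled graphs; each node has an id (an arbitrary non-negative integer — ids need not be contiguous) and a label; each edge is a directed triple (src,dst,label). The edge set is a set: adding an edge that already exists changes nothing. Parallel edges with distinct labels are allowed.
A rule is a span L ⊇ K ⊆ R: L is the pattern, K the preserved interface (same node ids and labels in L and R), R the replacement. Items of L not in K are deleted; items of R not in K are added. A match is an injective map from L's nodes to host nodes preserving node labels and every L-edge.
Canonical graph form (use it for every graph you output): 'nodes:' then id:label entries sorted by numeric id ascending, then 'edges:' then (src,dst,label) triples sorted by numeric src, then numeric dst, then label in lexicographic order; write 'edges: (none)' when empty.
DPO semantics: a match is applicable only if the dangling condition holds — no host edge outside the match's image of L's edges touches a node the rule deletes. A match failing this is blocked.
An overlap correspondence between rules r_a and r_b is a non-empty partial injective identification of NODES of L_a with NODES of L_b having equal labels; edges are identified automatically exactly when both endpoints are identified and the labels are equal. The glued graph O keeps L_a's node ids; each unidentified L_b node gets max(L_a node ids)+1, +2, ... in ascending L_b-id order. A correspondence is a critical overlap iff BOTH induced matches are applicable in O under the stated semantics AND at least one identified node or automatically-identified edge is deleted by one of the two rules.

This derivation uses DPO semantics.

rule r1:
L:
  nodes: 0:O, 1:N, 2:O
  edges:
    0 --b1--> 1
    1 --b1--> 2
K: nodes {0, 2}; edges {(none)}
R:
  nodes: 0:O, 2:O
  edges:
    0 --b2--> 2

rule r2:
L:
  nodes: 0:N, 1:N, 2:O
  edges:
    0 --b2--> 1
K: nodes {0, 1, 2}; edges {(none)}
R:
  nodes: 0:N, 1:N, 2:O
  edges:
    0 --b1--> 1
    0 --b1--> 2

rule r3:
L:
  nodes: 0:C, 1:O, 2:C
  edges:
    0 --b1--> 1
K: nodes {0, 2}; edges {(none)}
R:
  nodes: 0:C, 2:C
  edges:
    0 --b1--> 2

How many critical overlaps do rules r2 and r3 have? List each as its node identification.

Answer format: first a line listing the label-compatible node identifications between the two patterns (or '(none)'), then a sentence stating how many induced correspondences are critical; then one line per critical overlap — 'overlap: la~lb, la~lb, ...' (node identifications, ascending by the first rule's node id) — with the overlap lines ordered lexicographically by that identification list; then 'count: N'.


label-compatible node identifications between L(r2) and L(r3): 2~1
1 of the induced correspondences is a critical overlap of r2 and r3.
overlap: 2~1
count: 1


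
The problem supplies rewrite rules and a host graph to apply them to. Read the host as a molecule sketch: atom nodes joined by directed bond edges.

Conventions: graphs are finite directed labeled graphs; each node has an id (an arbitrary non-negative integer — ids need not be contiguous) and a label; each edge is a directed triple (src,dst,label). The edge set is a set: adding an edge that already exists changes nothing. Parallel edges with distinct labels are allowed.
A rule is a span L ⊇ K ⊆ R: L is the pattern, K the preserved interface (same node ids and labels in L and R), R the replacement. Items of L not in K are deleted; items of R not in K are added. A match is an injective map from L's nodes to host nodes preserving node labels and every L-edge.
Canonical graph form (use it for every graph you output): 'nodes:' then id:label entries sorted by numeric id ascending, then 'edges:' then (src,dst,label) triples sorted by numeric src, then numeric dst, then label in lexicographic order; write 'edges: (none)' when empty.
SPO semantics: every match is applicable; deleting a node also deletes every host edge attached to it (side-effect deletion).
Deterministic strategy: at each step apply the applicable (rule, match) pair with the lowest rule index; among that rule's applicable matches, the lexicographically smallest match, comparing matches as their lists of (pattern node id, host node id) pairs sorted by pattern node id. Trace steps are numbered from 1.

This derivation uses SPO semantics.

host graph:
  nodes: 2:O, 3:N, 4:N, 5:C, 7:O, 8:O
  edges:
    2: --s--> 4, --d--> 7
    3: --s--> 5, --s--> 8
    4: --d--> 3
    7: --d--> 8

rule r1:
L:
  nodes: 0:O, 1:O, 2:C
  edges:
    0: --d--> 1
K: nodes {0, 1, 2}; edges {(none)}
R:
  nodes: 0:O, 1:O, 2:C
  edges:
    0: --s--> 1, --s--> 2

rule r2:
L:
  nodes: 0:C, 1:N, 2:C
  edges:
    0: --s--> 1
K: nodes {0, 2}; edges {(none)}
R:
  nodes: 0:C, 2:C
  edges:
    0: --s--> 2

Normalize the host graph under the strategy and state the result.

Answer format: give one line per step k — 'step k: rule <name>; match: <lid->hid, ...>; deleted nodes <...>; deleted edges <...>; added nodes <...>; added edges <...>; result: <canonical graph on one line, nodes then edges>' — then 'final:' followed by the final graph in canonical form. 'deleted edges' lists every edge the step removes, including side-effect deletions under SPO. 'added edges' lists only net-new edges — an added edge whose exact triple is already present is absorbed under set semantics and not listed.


step 1: rule r1; match: 0->2, 1->7, 2->5; deleted nodes (none); deleted edges (2,7,d); added nodes (none); added edges (2,5,s); (2,7,s); result: nodes: 2:O, 3:N, 4:N, 5:C, 7:O, 8:O edges: (2,4,s); (2,5,s); (2,7,s); (3,5,s); (3,8,s); (4,3,d); (7,8,d)
step 2: rule r1; match: 0->7, 1->8, 2->5; deleted nodes (none); deleted edges (7,8,d); added nodes (none); added edges (7,5,s); (7,8,s); result: nodes: 2:O, 3:N, 4:N, 5:C, 7:O, 8:O edges: (2,4,s); (2,5,s); (2,7,s); (3,5,s); (3,8,s); (4,3,d); (7,5,s); (7,8,s)
final:
nodes: 2:O, 3:N, 4:N, 5:C, 7:O, 8:O
edges: (2,4,s); (2,5,s); (2,7,s); (3,5,s); (3,8,s); (4,3,d); (7,5,s); (7,8,s)


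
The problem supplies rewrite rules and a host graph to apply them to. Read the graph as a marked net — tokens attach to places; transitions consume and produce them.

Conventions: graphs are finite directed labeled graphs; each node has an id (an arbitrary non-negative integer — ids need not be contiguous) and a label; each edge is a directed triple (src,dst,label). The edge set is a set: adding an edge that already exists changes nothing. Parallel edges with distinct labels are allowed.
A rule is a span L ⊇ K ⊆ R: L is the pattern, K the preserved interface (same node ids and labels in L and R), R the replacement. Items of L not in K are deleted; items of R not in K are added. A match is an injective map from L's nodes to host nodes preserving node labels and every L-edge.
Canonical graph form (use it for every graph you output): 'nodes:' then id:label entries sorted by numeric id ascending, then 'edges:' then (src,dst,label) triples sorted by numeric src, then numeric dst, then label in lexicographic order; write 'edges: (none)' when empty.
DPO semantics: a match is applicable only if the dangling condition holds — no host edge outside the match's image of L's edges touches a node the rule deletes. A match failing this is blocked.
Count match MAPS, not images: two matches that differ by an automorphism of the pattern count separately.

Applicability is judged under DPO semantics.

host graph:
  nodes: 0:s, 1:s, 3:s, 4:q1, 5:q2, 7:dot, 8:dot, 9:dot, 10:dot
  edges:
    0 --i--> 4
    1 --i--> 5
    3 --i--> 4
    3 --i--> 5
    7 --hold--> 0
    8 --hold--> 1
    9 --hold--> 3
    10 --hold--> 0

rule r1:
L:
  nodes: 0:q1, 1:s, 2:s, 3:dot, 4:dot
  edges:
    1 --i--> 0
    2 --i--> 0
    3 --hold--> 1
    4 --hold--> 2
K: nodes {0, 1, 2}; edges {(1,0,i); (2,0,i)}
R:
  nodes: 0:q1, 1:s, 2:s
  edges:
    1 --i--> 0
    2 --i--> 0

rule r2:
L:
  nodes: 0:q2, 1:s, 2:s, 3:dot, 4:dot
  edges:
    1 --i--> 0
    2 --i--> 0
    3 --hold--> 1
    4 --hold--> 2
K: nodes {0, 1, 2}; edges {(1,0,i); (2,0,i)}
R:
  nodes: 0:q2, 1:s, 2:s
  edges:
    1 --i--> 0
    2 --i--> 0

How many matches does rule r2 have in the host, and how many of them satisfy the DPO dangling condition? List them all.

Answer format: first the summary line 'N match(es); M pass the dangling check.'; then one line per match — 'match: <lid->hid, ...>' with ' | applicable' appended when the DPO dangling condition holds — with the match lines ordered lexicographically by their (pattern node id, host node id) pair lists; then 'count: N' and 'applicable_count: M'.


2 match(es); 2 pass the dangling check.
match: 0->5, 1->1, 2->3, 3->8, 4->9 | applicable
match: 0->5, 1->3, 2->1, 3->9, 4->8 | applicable
count: 2
applicable_count: 2


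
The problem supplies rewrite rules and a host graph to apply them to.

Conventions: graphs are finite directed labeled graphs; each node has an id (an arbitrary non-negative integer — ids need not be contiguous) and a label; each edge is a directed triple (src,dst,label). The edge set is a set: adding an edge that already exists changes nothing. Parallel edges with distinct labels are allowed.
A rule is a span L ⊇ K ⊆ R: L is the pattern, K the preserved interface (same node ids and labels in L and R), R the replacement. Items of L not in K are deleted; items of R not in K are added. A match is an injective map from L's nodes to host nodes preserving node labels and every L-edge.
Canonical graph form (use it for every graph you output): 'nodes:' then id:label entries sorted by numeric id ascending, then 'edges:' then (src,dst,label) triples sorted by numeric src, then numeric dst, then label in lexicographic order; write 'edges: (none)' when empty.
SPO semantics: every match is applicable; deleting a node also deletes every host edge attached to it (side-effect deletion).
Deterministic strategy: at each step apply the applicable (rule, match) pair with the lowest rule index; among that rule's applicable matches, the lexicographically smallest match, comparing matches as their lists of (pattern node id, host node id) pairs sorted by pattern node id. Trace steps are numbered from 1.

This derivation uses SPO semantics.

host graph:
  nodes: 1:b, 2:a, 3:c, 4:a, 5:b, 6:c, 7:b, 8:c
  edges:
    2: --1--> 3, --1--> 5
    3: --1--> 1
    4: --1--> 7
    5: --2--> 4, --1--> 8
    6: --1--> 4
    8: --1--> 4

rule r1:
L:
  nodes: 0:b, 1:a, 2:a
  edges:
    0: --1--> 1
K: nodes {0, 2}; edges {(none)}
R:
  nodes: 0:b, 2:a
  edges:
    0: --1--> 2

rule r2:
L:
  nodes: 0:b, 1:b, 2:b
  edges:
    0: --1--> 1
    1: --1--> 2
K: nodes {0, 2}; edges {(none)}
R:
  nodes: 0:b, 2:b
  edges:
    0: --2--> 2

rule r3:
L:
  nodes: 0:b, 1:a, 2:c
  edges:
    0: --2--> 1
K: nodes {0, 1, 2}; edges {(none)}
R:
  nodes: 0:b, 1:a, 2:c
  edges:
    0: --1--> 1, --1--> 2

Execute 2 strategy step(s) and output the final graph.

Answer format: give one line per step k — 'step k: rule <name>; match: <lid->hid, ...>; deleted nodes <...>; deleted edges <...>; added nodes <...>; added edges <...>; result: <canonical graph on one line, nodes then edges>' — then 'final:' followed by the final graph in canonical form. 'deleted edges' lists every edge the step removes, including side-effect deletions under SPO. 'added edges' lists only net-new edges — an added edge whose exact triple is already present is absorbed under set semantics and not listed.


step 1: rule r3; match: 0->5, 1->4, 2->3; deleted nodes (none); deleted edges (5,4,2); added nodes (none); added edges (5,3,1); (5,4,1); result: nodes: 1:b, 2:a, 3:c, 4:a, 5:b, 6:c, 7:b, 8:c edges: (2,3,1); (2,5,1); (3,1,1); (4,7,1); (5,3,1); (5,4,1); (5,8,1); (6,4,1); (8,4,1)
step 2: rule r1; match: 0->5, 1->4, 2->2; deleted nodes 4; deleted edges (4,7,1); (5,4,1); (6,4,1); (8,4,1); added nodes (none); added edges (5,2,1); result: nodes: 1:b, 2:a, 3:c, 5:b, 6:c, 7:b, 8:c edges: (2,3,1); (2,5,1); (3,1,1); (5,2,1); (5,3,1); (5,8,1)
final:
nodes: 1:b, 2:a, 3:c, 5:b, 6:c, 7:b, 8:c
edges: (2,3,1); (2,5,1); (3,1,1); (5,2,1); (5,3,1); (5,8,1)


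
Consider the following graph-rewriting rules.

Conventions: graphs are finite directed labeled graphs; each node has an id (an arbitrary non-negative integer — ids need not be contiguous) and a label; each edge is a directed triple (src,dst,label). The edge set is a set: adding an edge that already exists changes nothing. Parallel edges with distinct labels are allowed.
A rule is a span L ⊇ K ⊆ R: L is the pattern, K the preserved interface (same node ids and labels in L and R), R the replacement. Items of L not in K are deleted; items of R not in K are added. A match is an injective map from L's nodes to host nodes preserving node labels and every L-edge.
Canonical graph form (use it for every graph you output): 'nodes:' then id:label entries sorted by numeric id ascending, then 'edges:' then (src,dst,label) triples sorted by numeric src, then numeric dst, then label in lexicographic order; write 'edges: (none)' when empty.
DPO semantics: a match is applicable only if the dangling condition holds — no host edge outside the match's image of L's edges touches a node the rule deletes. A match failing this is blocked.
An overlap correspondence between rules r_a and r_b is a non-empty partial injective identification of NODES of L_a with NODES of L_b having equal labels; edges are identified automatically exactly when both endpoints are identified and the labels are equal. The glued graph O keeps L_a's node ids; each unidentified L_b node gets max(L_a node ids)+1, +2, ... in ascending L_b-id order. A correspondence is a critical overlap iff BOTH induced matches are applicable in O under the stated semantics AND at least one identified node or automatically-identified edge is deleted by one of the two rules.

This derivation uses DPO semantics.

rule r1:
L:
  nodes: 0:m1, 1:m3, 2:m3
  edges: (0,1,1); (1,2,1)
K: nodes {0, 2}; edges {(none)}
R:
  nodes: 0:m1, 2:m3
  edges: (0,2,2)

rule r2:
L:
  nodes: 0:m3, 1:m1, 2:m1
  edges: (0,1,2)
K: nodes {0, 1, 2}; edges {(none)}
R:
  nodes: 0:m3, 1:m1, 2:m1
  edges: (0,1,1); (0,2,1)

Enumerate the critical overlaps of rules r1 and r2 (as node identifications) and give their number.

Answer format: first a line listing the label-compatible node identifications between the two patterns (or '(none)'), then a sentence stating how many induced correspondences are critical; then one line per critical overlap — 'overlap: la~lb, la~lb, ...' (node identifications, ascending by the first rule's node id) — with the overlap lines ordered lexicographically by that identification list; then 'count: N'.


label-compatible node identifications between L(r1) and L(r2): 0~1, 0~2, 1~0, 2~0
0 of the induced correspondences are critical overlaps of r1 and r2.
count: 0


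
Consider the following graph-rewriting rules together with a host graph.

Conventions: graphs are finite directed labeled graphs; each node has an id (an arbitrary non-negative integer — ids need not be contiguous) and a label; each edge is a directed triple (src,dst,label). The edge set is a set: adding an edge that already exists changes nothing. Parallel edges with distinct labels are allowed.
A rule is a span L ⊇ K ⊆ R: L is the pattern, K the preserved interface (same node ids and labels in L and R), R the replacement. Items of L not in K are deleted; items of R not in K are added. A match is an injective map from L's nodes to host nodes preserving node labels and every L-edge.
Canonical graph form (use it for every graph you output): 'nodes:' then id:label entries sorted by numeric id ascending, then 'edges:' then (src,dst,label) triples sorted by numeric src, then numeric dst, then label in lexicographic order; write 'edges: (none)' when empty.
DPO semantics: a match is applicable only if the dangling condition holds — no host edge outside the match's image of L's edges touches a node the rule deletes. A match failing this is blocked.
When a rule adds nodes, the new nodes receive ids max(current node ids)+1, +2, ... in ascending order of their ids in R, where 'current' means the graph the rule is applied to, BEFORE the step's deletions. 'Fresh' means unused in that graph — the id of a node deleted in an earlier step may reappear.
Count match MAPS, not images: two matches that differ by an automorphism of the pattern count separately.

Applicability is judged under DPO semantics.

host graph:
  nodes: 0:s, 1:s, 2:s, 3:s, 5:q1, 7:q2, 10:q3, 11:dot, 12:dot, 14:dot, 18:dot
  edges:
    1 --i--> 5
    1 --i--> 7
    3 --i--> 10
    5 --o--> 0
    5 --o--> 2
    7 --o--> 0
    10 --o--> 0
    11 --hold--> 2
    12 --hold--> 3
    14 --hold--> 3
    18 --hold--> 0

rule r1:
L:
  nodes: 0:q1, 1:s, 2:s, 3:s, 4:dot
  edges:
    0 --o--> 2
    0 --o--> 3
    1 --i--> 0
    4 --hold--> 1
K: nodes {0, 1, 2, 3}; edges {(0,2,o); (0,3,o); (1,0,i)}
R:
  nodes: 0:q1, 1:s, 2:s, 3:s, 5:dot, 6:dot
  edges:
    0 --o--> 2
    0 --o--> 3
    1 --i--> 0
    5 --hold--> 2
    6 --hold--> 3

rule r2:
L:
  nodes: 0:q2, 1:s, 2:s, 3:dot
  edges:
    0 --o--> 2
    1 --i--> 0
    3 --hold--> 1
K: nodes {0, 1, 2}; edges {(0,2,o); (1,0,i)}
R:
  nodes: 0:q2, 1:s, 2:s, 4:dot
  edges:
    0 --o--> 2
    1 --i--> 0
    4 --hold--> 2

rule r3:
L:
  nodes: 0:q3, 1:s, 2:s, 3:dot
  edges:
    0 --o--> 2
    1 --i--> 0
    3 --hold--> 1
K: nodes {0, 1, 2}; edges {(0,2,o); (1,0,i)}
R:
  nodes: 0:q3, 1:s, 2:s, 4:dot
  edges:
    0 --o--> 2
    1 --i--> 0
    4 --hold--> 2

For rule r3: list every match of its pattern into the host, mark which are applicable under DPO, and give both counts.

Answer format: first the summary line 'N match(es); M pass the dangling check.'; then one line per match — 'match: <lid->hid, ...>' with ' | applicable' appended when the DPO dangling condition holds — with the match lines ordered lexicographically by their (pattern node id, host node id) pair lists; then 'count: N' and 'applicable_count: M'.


2 match(es); 2 pass the dangling check.
match: 0->10, 1->3, 2->0, 3->12 | applicable
match: 0->10, 1->3, 2->0, 3->14 | applicable
count: 2
applicable_count: 2
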